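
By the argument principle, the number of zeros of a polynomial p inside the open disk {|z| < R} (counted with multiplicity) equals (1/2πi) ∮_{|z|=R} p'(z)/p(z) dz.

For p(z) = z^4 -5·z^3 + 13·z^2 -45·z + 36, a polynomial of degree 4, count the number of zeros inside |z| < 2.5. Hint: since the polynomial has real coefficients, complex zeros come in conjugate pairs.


The zeros of p are: 4, (0 + 3i), (0 - 3i), 1.
Their magnitudes are: 4, 3, 3, 1.
Zeros with |z| < R = 2.5: 1.
Count = 1.
By the argument principle, (1/2πi) ∮_{|z|=R} p'(z)/p(z) dz equals exactly this count.

Number of zeros inside |z| < 2.5: 1.


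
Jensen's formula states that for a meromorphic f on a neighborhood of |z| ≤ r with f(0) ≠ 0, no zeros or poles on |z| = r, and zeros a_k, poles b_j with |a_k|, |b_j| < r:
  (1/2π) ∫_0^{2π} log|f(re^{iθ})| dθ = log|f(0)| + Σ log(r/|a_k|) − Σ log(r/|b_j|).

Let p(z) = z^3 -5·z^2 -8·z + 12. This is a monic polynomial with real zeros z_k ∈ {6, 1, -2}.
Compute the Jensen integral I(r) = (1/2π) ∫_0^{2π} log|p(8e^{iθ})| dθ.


Zeros: -2, 1, 6; r = 8.
Inside |z| < r: -2, 1, 6. Outside (|z| ≥ r): ∅.
p(0) = 12, so log|p(0)| = log(12) = 2.4849.
Apply Jensen: I(r) = log|p(0)| + Σ_k log(r/|z_k|), summed over zeros inside |z| < r.
  log(r/|z_k|) for z_k = 6: log(8/6) = 0.2877
  log(r/|z_k|) for z_k = 1: log(8/1) = 2.0794
  log(r/|z_k|) for z_k = -2: log(8/2) = 1.3863
Sum over inside zeros: 3.7534.
I(r) = log|p(0)| + (inside sum) = 2.4849 + 3.7534 = 6.2383.
Closed form (all zeros inside, monic): I(r) = n·log(r) = 3·log(8) = 6.2383. ✓

I(r) ≈ 6.2383.


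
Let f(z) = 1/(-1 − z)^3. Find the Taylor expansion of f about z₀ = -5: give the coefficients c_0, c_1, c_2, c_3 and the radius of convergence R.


Let w = z − z₀, so z = z₀ + w.
Then -1 − z = -1 − (z₀ + w) = (-1 − z₀) − w = 4 − w.
f(z) = 1/(4 − w)^3 = (1/(4)^3) · (1 − w/(4))^{−3}.
By the binomial series (1−u)^{−3} = Σ_{n≥0} C(n+2, 2) u^n for |u|<1, with u = w/(4):
  c_n = C(n+2, 2) / (4)^(n+3).
  c_0 = 1/(4)^3 = 1/64.
  c_1 = 3/(4)^4 = 3/256.
  c_2 = 6/(4)^5 = 3/512.
  c_3 = 10/(4)^6 = 5/2048.
The series is valid for |w/d| < 1, i.e. |z − z₀| < |d|.
Radius of convergence: R = |-1 − z₀| = |4| = 4 (distance from z₀ to the singularity z = -1).

c_0 = 1/64, c_1 = 3/256, c_2 = 3/512, c_3 = 5/2048; R = 4.


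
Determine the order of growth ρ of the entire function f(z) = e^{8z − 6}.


|e^{8z − 6}| = e^{Re(8·z) + -6} ≤ e^{8|z|^1 + -6} = e^{8r^1 + -6} on |z| = r, so ρ ≤ 1. Choosing z on |z|=r so that 8·z is real positive (always possible by picking arg z appropriately) gives |f(z)| = e^{8r^1 + -6}, matching the bound. The additive constant -6 does not affect log log M(r) ~ 1·log r. Hence ρ = 1.
Therefore ρ = 1.

Order ρ = 1.


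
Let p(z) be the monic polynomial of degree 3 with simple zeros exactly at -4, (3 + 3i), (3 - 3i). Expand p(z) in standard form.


The polynomial is p(z) = ∏_{α ∈ S} (z − α), where S = {-4, (3 + 3i), (3 - 3i)}.
Expanding the product yields: p(z) = z^3 -2·z^2 -6·z + 72.
Note conjugate pairs combine to real quadratics: (z − (3+3i))(z − (3−3i)) = z² − 6z + 18.
The resulting polynomial has degree 3 and real coefficients as required.

p(z) = z^3 -2·z^2 -6·z + 72.


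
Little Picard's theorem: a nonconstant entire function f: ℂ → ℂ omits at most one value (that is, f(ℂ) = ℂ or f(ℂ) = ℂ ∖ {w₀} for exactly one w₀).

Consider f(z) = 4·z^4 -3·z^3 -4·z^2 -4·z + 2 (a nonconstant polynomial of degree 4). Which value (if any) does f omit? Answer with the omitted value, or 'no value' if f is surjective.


Little Picard bounds the complement of f(ℂ) to at most one point.
For every w ∈ ℂ, the equation p(z) − w = 0 is a nonconstant polynomial in z and hence has at least one root by the fundamental theorem of algebra. So p is surjective onto ℂ, omitting no value.

Omitted value: no value.


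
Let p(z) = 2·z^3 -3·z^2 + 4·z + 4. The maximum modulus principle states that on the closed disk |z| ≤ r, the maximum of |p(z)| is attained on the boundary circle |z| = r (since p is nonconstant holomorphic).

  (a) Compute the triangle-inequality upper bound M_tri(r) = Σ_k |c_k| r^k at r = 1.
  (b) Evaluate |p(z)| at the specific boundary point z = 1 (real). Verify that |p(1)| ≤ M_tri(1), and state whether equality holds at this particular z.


Coefficients: c_0 = 4, c_1 = 4, c_2 = -3, c_3 = 2. Radius r = 1.
Part (a). Triangle bound: M_tri(r) = Σ_k |c_k| r^k
  = |4|·1^0 + |4|·1^1 + |-3|·1^2 + |2|·1^3
  = 4 + 4 + 3 + 2 = 13.
This bounds M(r) := max_{|z|=r} |p(z)| from above; equality holds iff all terms c_k z^k can be made to align in phase at a single z on |z|=r.
Part (b). At z = 1 (real, on the circle |z| = r):
  p(1) = (4)·1^0 + (4)·1^1 + (-3)·1^2 + (2)·1^3 = 7.
  |p(1)| = 7.
Check: |p(1)| = 7 ≤ 13 = M_tri(1). ✓ Equality does not hold at z = 1 (the coefficients have mixed signs, so the terms do not all align in phase there).

M_tri(1) = 13; |p(1)| = 7; equality at z=1: no.


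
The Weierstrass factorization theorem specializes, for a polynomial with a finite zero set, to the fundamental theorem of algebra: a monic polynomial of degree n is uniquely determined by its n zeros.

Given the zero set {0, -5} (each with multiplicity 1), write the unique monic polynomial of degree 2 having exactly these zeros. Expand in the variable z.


The polynomial is p(z) = ∏_{α ∈ S} (z − α), where S = {0, -5}.
Expanding the product yields: p(z) = z^2 + 5·z.
The resulting polynomial has degree 2 and real coefficients as required.

p(z) = z^2 + 5·z.


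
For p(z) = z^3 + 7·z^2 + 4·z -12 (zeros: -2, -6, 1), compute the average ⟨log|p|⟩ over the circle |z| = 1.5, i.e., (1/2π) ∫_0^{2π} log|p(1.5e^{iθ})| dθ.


Zeros: -6, -2, 1; r = 1.5.
Inside |z| < r: 1. Outside (|z| ≥ r): -6, -2.
p(0) = -12, so log|p(0)| = log(12) = 2.4849.
Apply Jensen: I(r) = log|p(0)| + Σ_k log(r/|z_k|), summed over zeros inside |z| < r.
  log(r/|z_k|) for z_k = 1: log(1.5/1) = 0.4055
  Outside zeros (-6, -2) contribute nothing to the Jensen sum.
Sum over inside zeros: 0.4055.
I(r) = log|p(0)| + (inside sum) = 2.4849 + 0.4055 = 2.8904.
Note: since some zeros are outside |z| ≤ r, the simplified n·log(r) form does NOT apply — only the inside zeros contribute.

I(r) ≈ 2.8904.


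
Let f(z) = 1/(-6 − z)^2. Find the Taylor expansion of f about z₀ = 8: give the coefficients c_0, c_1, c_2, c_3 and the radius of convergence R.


Let w = z − z₀, so z = z₀ + w.
Then -6 − z = -6 − (z₀ + w) = (-6 − z₀) − w = -14 − w.
f(z) = 1/(-14 − w)^2 = (1/(-14)^2) · (1 − w/(-14))^{−2}.
By the binomial series (1−u)^{−2} = Σ_{n≥0} C(n+1, 1) u^n for |u|<1, with u = w/(-14):
  c_n = C(n+1, 1) / (-14)^(n+2).
  c_0 = 1/(-14)^2 = 1/196.
  c_1 = 2/(-14)^3 = -1/1372.
  c_2 = 3/(-14)^4 = 3/38416.
  c_3 = 4/(-14)^5 = -1/134456.
The series is valid for |w/d| < 1, i.e. |z − z₀| < |d|.
Radius of convergence: R = |-6 − z₀| = |-14| = 14 (distance from z₀ to the singularity z = -6).

c_0 = 1/196, c_1 = -1/1372, c_2 = 3/38416, c_3 = -1/134456; R = 14.


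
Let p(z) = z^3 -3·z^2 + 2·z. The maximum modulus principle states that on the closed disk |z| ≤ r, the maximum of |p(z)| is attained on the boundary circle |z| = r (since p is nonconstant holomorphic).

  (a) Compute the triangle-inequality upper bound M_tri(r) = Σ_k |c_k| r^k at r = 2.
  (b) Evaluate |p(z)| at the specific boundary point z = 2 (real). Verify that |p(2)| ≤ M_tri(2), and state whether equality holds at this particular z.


Coefficients: c_0 = 0, c_1 = 2, c_2 = -3, c_3 = 1. Radius r = 2.
Part (a). Triangle bound: M_tri(r) = Σ_k |c_k| r^k
  = |0|·2^0 + |2|·2^1 + |-3|·2^2 + |1|·2^3
  = 0 + 4 + 12 + 8 = 24.
This bounds M(r) := max_{|z|=r} |p(z)| from above; equality holds iff all terms c_k z^k can be made to align in phase at a single z on |z|=r.
Part (b). At z = 2 (real, on the circle |z| = r):
  p(2) = (0)·2^0 + (2)·2^1 + (-3)·2^2 + (1)·2^3 = 0.
  |p(2)| = 0.
Check: |p(2)| = 0 ≤ 24 = M_tri(2). ✓ Equality does not hold at z = 2 (the coefficients have mixed signs, so the terms do not all align in phase there).

M_tri(2) = 24; |p(2)| = 0; equality at z=2: no.


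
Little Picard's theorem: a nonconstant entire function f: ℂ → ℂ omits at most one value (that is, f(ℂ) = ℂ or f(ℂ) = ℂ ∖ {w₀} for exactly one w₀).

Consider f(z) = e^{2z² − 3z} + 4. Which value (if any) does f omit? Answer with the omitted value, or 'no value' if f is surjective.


Little Picard bounds the complement of f(ℂ) to at most one point.
The exponent g(z) = 2z² − 3z is a nonconstant polynomial, hence surjective onto ℂ. So e^{g(z)} takes every value in {e^w : w ∈ ℂ} = ℂ ∖ {0}. Adding 4 shifts the range to ℂ ∖ {4}. f omits exactly 4.

Omitted value: 4.


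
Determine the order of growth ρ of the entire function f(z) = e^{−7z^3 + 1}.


|e^{−7z^3 + 1}| = e^{Re(-7·z^3) + 1} ≤ e^{7|z|^3 + 1} = e^{7r^3 + 1} on |z| = r, so ρ ≤ 3. Choosing z on |z|=r so that -7·z^3 is real positive (always possible by picking arg z appropriately) gives |f(z)| = e^{7r^3 + 1}, matching the bound. The additive constant 1 does not affect log log M(r) ~ 3·log r. Hence ρ = 3.
Therefore ρ = 3.

Order ρ = 3.


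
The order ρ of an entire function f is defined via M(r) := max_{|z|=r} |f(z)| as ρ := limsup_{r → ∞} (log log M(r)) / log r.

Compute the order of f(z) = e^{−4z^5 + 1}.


|e^{−4z^5 + 1}| = e^{Re(-4·z^5) + 1} ≤ e^{4|z|^5 + 1} = e^{4r^5 + 1} on |z| = r, so ρ ≤ 5. Choosing z on |z|=r so that -4·z^5 is real positive (always possible by picking arg z appropriately) gives |f(z)| = e^{4r^5 + 1}, matching the bound. The additive constant 1 does not affect log log M(r) ~ 5·log r. Hence ρ = 5.
Therefore ρ = 5.

Order ρ = 5.


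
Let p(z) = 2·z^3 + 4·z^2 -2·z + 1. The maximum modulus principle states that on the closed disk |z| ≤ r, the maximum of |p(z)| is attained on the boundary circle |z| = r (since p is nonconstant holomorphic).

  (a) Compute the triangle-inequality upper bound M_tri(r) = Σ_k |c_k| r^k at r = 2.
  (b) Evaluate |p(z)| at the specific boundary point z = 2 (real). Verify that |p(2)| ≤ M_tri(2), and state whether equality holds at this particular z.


Coefficients: c_0 = 1, c_1 = -2, c_2 = 4, c_3 = 2. Radius r = 2.
Part (a). Triangle bound: M_tri(r) = Σ_k |c_k| r^k
  = |1|·2^0 + |-2|·2^1 + |4|·2^2 + |2|·2^3
  = 1 + 4 + 16 + 16 = 37.
This bounds M(r) := max_{|z|=r} |p(z)| from above; equality holds iff all terms c_k z^k can be made to align in phase at a single z on |z|=r.
Part (b). At z = 2 (real, on the circle |z| = r):
  p(2) = (1)·2^0 + (-2)·2^1 + (4)·2^2 + (2)·2^3 = 29.
  |p(2)| = 29.
Check: |p(2)| = 29 ≤ 37 = M_tri(2). ✓ Equality does not hold at z = 2 (the coefficients have mixed signs, so the terms do not all align in phase there).

M_tri(2) = 37; |p(2)| = 29; equality at z=2: no.


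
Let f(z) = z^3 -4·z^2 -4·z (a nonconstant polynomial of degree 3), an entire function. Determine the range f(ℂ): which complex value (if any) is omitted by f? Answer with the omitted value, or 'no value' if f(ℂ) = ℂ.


Little Picard bounds the complement of f(ℂ) to at most one point.
For every w ∈ ℂ, the equation p(z) − w = 0 is a nonconstant polynomial in z and hence has at least one root by the fundamental theorem of algebra. So p is surjective onto ℂ, omitting no value.

Omitted value: no value.


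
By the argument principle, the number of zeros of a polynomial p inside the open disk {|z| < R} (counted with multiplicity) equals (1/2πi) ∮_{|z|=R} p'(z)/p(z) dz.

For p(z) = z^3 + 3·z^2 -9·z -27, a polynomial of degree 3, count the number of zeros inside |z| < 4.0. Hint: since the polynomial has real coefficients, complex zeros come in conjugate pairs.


The zeros of p are: -3, 3, -3.
Their magnitudes are: 3, 3, 3.
Zeros with |z| < R = 4.0: -3, 3, -3.
Count = 3.
By the argument principle, (1/2πi) ∮_{|z|=R} p'(z)/p(z) dz equals exactly this count.

Number of zeros inside |z| < 4.0: 3.


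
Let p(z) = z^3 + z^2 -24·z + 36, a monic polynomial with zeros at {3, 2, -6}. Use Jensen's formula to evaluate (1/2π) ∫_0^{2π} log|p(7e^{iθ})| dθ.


Zeros: -6, 2, 3; r = 7.
Inside |z| < r: -6, 2, 3. Outside (|z| ≥ r): ∅.
p(0) = 36, so log|p(0)| = log(36) = 3.5835.
Apply Jensen: I(r) = log|p(0)| + Σ_k log(r/|z_k|), summed over zeros inside |z| < r.
  log(r/|z_k|) for z_k = 3: log(7/3) = 0.8473
  log(r/|z_k|) for z_k = 2: log(7/2) = 1.2528
  log(r/|z_k|) for z_k = -6: log(7/6) = 0.1542
Sum over inside zeros: 2.2542.
I(r) = log|p(0)| + (inside sum) = 3.5835 + 2.2542 = 5.8377.
Closed form (all zeros inside, monic): I(r) = n·log(r) = 3·log(7) = 5.8377. ✓

I(r) ≈ 5.8377.


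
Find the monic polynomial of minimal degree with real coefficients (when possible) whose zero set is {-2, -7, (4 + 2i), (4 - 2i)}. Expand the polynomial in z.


The polynomial is p(z) = ∏_{α ∈ S} (z − α), where S = {-2, -7, (4 + 2i), (4 - 2i)}.
Expanding the product yields: p(z) = z^4 + z^3 -38·z^2 + 68·z + 280.
Note conjugate pairs combine to real quadratics: (z − (4+2i))(z − (4−2i)) = z² − 8z + 20.
The resulting polynomial has degree 4 and real coefficients as required.

p(z) = z^4 + z^3 -38·z^2 + 68·z + 280.


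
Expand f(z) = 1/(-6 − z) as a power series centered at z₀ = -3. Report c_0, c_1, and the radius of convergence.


Let w = z − z₀, so z = z₀ + w.
Then -6 − z = -6 − (z₀ + w) = (-6 − z₀) − w = -3 − w.
f(z) = 1/(-3 − w) = (1/(-3)) · 1/(1 − w/(-3)) = Σ_{n≥0} w^n / (-3)^(n+1).
So c_n = 1/(-3)^(n+1):
  c_0 = 1/(-3)^1 = -1/3.
  c_1 = 1/(-3)^2 = 1/9.
The series is valid for |w/d| < 1, i.e. |z − z₀| < |d|.
Radius of convergence: R = |-6 − z₀| = |-3| = 3 (distance from z₀ to the singularity z = -6).

c_0 = -1/3, c_1 = 1/9; R = 3.


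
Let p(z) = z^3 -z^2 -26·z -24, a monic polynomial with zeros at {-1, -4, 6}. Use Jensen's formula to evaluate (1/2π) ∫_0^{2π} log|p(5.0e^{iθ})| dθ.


Zeros: -4, -1, 6; r = 5.0.
Inside |z| < r: -4, -1. Outside (|z| ≥ r): 6.
p(0) = -24, so log|p(0)| = log(24) = 3.1781.
Apply Jensen: I(r) = log|p(0)| + Σ_k log(r/|z_k|), summed over zeros inside |z| < r.
  log(r/|z_k|) for z_k = -1: log(5.0/1) = 1.6094
  log(r/|z_k|) for z_k = -4: log(5.0/4) = 0.2231
  Outside zeros (6) contribute nothing to the Jensen sum.
Sum over inside zeros: 1.8326.
I(r) = log|p(0)| + (inside sum) = 3.1781 + 1.8326 = 5.0106.
Note: since some zeros are outside |z| ≤ r, the simplified n·log(r) form does NOT apply — only the inside zeros contribute.

I(r) ≈ 5.0106.


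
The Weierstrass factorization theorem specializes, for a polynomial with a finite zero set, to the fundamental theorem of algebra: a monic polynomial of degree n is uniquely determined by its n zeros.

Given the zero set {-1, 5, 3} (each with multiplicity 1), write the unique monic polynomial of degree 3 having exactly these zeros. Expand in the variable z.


The polynomial is p(z) = ∏_{α ∈ S} (z − α), where S = {-1, 5, 3}.
Expanding the product yields: p(z) = z^3 -7·z^2 + 7·z + 15.
The resulting polynomial has degree 3 and real coefficients as required.

p(z) = z^3 -7·z^2 + 7·z + 15.


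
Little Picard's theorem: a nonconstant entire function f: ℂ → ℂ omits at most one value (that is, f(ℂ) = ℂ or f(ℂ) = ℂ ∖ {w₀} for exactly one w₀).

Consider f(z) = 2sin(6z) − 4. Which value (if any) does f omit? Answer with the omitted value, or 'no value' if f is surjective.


Little Picard bounds the complement of f(ℂ) to at most one point.
sin is entire and surjective onto ℂ: for every w ∈ ℂ, sin(ζ) = w has a solution ζ ∈ ℂ (e.g., via the complex inverse arcsin). With ζ = 6z this gives z = ζ/(6). Then 2·sin(6z) takes every value in 2·ℂ = ℂ, and adding -4 is a bijection of ℂ. So f is surjective and omits no value. (Note: only on the real line is sin bounded by [−1, 1].)

Omitted value: no value.


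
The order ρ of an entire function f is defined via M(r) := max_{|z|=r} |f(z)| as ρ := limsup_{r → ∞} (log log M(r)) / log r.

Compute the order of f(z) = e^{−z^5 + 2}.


|e^{−z^5 + 2}| = e^{Re(-1·z^5) + 2} ≤ e^{1|z|^5 + 2} = e^{1r^5 + 2} on |z| = r, so ρ ≤ 5. Choosing z on |z|=r so that -1·z^5 is real positive (always possible by picking arg z appropriately) gives |f(z)| = e^{1r^5 + 2}, matching the bound. The additive constant 2 does not affect log log M(r) ~ 5·log r. Hence ρ = 5.
Therefore ρ = 5.

Order ρ = 5.


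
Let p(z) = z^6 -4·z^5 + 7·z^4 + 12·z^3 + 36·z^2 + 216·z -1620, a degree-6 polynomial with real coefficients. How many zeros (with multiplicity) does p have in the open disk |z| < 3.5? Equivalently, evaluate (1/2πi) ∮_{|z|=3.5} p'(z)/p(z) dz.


The zeros of p are: (-1 + 3i), (-1 - 3i), -3, (3 + 3i), (3 - 3i), 3.
Their magnitudes are: 3.162, 3.162, 3, 4.243, 4.243, 3.
Zeros with |z| < R = 3.5: (-1 + 3i), (-1 - 3i), -3, 3.
Count = 4.
By the argument principle, (1/2πi) ∮_{|z|=R} p'(z)/p(z) dz equals exactly this count.

Number of zeros inside |z| < 3.5: 4.


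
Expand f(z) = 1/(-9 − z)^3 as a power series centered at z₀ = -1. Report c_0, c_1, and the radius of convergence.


Let w = z − z₀, so z = z₀ + w.
Then -9 − z = -9 − (z₀ + w) = (-9 − z₀) − w = -8 − w.
f(z) = 1/(-8 − w)^3 = (1/(-8)^3) · (1 − w/(-8))^{−3}.
By the binomial series (1−u)^{−3} = Σ_{n≥0} C(n+2, 2) u^n for |u|<1, with u = w/(-8):
  c_n = C(n+2, 2) / (-8)^(n+3).
  c_0 = 1/(-8)^3 = -1/512.
  c_1 = 3/(-8)^4 = 3/4096.
The series is valid for |w/d| < 1, i.e. |z − z₀| < |d|.
Radius of convergence: R = |-9 − z₀| = |-8| = 8 (distance from z₀ to the singularity z = -9).

c_0 = -1/512, c_1 = 3/4096; R = 8.


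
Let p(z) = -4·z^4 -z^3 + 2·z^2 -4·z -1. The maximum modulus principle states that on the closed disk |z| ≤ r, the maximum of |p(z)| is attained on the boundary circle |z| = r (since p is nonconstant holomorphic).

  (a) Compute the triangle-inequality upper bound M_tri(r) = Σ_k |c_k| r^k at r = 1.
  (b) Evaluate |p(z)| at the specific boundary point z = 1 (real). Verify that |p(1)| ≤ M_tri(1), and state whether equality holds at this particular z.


Coefficients: c_0 = -1, c_1 = -4, c_2 = 2, c_3 = -1, c_4 = -4. Radius r = 1.
Part (a). Triangle bound: M_tri(r) = Σ_k |c_k| r^k
  = |-1|·1^0 + |-4|·1^1 + |2|·1^2 + |-1|·1^3 + |-4|·1^4
  = 1 + 4 + 2 + 1 + 4 = 12.
This bounds M(r) := max_{|z|=r} |p(z)| from above; equality holds iff all terms c_k z^k can be made to align in phase at a single z on |z|=r.
Part (b). At z = 1 (real, on the circle |z| = r):
  p(1) = (-1)·1^0 + (-4)·1^1 + (2)·1^2 + (-1)·1^3 + (-4)·1^4 = -8.
  |p(1)| = 8.
Check: |p(1)| = 8 ≤ 12 = M_tri(1). ✓ Equality does not hold at z = 1 (the coefficients have mixed signs, so the terms do not all align in phase there).

M_tri(1) = 12; |p(1)| = 8; equality at z=1: no.


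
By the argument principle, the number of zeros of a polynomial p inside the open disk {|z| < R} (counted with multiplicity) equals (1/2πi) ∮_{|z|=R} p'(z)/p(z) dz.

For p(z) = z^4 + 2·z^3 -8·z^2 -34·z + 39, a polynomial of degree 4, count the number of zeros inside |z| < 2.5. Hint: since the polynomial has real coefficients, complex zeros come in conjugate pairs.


The zeros of p are: 3, 1, (-3 + 2i), (-3 - 2i).
Their magnitudes are: 3, 1, 3.606, 3.606.
Zeros with |z| < R = 2.5: 1.
Count = 1.
By the argument principle, (1/2πi) ∮_{|z|=R} p'(z)/p(z) dz equals exactly this count.

Number of zeros inside |z| < 2.5: 1.


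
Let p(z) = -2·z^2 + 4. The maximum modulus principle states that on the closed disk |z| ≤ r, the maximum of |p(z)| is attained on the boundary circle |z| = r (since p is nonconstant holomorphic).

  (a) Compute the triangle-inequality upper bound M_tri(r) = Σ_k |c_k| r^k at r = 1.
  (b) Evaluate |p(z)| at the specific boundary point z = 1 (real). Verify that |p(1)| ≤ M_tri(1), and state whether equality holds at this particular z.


Coefficients: c_0 = 4, c_1 = 0, c_2 = -2. Radius r = 1.
Part (a). Triangle bound: M_tri(r) = Σ_k |c_k| r^k
  = |4|·1^0 + |0|·1^1 + |-2|·1^2
  = 4 + 0 + 2 = 6.
This bounds M(r) := max_{|z|=r} |p(z)| from above; equality holds iff all terms c_k z^k can be made to align in phase at a single z on |z|=r.
Part (b). At z = 1 (real, on the circle |z| = r):
  p(1) = (4)·1^0 + (0)·1^1 + (-2)·1^2 = 2.
  |p(1)| = 2.
Check: |p(1)| = 2 ≤ 6 = M_tri(1). ✓ Equality does not hold at z = 1 (the coefficients have mixed signs, so the terms do not all align in phase there).

M_tri(1) = 6; |p(1)| = 2; equality at z=1: no.


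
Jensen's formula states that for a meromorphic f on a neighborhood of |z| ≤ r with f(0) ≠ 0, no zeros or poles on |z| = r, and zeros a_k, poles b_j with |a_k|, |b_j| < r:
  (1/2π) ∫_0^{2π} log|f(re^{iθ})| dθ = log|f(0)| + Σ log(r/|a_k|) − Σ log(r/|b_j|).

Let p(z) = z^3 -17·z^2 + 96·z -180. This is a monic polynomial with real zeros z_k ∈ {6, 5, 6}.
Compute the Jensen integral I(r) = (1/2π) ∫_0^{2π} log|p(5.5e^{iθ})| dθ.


Zeros: 5, 6, 6; r = 5.5.
Inside |z| < r: 5. Outside (|z| ≥ r): 6, 6.
p(0) = -180, so log|p(0)| = log(180) = 5.1930.
Apply Jensen: I(r) = log|p(0)| + Σ_k log(r/|z_k|), summed over zeros inside |z| < r.
  log(r/|z_k|) for z_k = 5: log(5.5/5) = 0.0953
  Outside zeros (6, 6) contribute nothing to the Jensen sum.
Sum over inside zeros: 0.0953.
I(r) = log|p(0)| + (inside sum) = 5.1930 + 0.0953 = 5.2883.
Note: since some zeros are outside |z| ≤ r, the simplified n·log(r) form does NOT apply — only the inside zeros contribute.

I(r) ≈ 5.2883.


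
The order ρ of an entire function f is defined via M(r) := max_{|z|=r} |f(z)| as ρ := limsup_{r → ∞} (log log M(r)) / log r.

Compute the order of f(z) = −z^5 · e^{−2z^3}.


M(r) = max_{|z|=r} |-1|·|z|^5·|e^{−2z^3}| = 1·r^5 · e^{2r^3} (the factors attain their maxima compatibly on |z|=r). Then log M(r) = log 1 + 5·log r + 2r^3, dominated by the last term, so log log M(r) ~ 3·log r. The polynomial factor -1z^5 contributes only a log r term and does not affect the order. ρ = 3.
Therefore ρ = 3.

Order ρ = 3.


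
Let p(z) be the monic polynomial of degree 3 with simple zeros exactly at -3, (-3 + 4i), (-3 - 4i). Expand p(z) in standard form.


The polynomial is p(z) = ∏_{α ∈ S} (z − α), where S = {-3, (-3 + 4i), (-3 - 4i)}.
Expanding the product yields: p(z) = z^3 + 9·z^2 + 43·z + 75.
Note conjugate pairs combine to real quadratics: (z − (-3+4i))(z − (-3−4i)) = z² + 6z + 25.
The resulting polynomial has degree 3 and real coefficients as required.

p(z) = z^3 + 9·z^2 + 43·z + 75.


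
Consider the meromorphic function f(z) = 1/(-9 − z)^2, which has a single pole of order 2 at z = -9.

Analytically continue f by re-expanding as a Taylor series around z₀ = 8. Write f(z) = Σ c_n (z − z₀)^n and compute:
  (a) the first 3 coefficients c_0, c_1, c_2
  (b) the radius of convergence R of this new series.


Let w = z − z₀, so z = z₀ + w.
Then -9 − z = -9 − (z₀ + w) = (-9 − z₀) − w = -17 − w.
f(z) = 1/(-17 − w)^2 = (1/(-17)^2) · (1 − w/(-17))^{−2}.
By the binomial series (1−u)^{−2} = Σ_{n≥0} C(n+1, 1) u^n for |u|<1, with u = w/(-17):
  c_n = C(n+1, 1) / (-17)^(n+2).
  c_0 = 1/(-17)^2 = 1/289.
  c_1 = 2/(-17)^3 = -2/4913.
  c_2 = 3/(-17)^4 = 3/83521.
The series is valid for |w/d| < 1, i.e. |z − z₀| < |d|.
Radius of convergence: R = |-9 − z₀| = |-17| = 17 (distance from z₀ to the singularity z = -9).

c_0 = 1/289, c_1 = -2/4913, c_2 = 3/83521; R = 17.


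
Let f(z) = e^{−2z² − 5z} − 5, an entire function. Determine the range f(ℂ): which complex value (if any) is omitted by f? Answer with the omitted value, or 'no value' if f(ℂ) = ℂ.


Little Picard bounds the complement of f(ℂ) to at most one point.
The exponent g(z) = −2z² − 5z is a nonconstant polynomial, hence surjective onto ℂ. So e^{g(z)} takes every value in {e^w : w ∈ ℂ} = ℂ ∖ {0}. Adding -5 shifts the range to ℂ ∖ {-5}. f omits exactly -5.

Omitted value: -5.


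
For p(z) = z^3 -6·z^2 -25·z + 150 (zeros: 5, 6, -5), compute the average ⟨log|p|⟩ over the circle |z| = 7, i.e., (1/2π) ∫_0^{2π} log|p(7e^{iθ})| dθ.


Zeros: -5, 5, 6; r = 7.
Inside |z| < r: -5, 5, 6. Outside (|z| ≥ r): ∅.
p(0) = 150, so log|p(0)| = log(150) = 5.0106.
Apply Jensen: I(r) = log|p(0)| + Σ_k log(r/|z_k|), summed over zeros inside |z| < r.
  log(r/|z_k|) for z_k = 5: log(7/5) = 0.3365
  log(r/|z_k|) for z_k = 6: log(7/6) = 0.1542
  log(r/|z_k|) for z_k = -5: log(7/5) = 0.3365
Sum over inside zeros: 0.8271.
I(r) = log|p(0)| + (inside sum) = 5.0106 + 0.8271 = 5.8377.
Closed form (all zeros inside, monic): I(r) = n·log(r) = 3·log(7) = 5.8377. ✓

I(r) ≈ 5.8377.


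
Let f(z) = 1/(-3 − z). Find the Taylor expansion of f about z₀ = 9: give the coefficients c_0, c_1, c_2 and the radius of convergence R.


Let w = z − z₀, so z = z₀ + w.
Then -3 − z = -3 − (z₀ + w) = (-3 − z₀) − w = -12 − w.
f(z) = 1/(-12 − w) = (1/(-12)) · 1/(1 − w/(-12)) = Σ_{n≥0} w^n / (-12)^(n+1).
So c_n = 1/(-12)^(n+1):
  c_0 = 1/(-12)^1 = -1/12.
  c_1 = 1/(-12)^2 = 1/144.
  c_2 = 1/(-12)^3 = -1/1728.
The series is valid for |w/d| < 1, i.e. |z − z₀| < |d|.
Radius of convergence: R = |-3 − z₀| = |-12| = 12 (distance from z₀ to the singularity z = -3).

c_0 = -1/12, c_1 = 1/144, c_2 = -1/1728; R = 12.


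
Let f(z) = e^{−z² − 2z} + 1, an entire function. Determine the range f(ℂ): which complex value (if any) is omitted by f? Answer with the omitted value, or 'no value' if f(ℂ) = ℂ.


Little Picard bounds the complement of f(ℂ) to at most one point.
The exponent g(z) = −z² − 2z is a nonconstant polynomial, hence surjective onto ℂ. So e^{g(z)} takes every value in {e^w : w ∈ ℂ} = ℂ ∖ {0}. Adding 1 shifts the range to ℂ ∖ {1}. f omits exactly 1.

Omitted value: 1.


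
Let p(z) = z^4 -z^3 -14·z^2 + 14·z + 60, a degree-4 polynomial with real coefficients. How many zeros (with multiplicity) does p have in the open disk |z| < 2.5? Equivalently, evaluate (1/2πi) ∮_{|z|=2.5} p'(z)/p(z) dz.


The zeros of p are: -3, (3 + 1i), (3 - 1i), -2.
Their magnitudes are: 3, 3.162, 3.162, 2.
Zeros with |z| < R = 2.5: -2.
Count = 1.
By the argument principle, (1/2πi) ∮_{|z|=R} p'(z)/p(z) dz equals exactly this count.

Number of zeros inside |z| < 2.5: 1.


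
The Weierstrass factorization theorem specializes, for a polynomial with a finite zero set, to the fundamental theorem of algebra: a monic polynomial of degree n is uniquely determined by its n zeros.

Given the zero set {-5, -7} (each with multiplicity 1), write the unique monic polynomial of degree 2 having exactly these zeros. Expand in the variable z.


The polynomial is p(z) = ∏_{α ∈ S} (z − α), where S = {-5, -7}.
Expanding the product yields: p(z) = z^2 + 12·z + 35.
The resulting polynomial has degree 2 and real coefficients as required.

p(z) = z^2 + 12·z + 35.


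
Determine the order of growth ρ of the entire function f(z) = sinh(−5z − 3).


sinh(w) is a linear combination of e^{iw} and e^{−iw} (or e^w, e^{−w} in the hyperbolic case), so |sinh(w)| ≤ e^{|w|}. With w = −5z − 3, |w| ≤ 5|z| + 3 = 5r + 3 on |z| = r, giving M(r) ≤ e^{5r + 3}, so ρ ≤ 1. On a suitable ray (z = it for sin/cos; z = t for sinh/cosh, t real → ∞), |sinh(−5z − 3)| grows like e^{5|t|}/2, so ρ ≥ 1. Hence ρ = 1.
Therefore ρ = 1.

Order ρ = 1.


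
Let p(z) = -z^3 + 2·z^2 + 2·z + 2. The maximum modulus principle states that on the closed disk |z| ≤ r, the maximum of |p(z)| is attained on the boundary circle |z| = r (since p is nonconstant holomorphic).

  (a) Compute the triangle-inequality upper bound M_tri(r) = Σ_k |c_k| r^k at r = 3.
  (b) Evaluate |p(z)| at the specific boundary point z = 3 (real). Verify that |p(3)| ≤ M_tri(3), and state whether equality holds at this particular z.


Coefficients: c_0 = 2, c_1 = 2, c_2 = 2, c_3 = -1. Radius r = 3.
Part (a). Triangle bound: M_tri(r) = Σ_k |c_k| r^k
  = |2|·3^0 + |2|·3^1 + |2|·3^2 + |-1|·3^3
  = 2 + 6 + 18 + 27 = 53.
This bounds M(r) := max_{|z|=r} |p(z)| from above; equality holds iff all terms c_k z^k can be made to align in phase at a single z on |z|=r.
Part (b). At z = 3 (real, on the circle |z| = r):
  p(3) = (2)·3^0 + (2)·3^1 + (2)·3^2 + (-1)·3^3 = -1.
  |p(3)| = 1.
Check: |p(3)| = 1 ≤ 53 = M_tri(3). ✓ Equality does not hold at z = 3 (the coefficients have mixed signs, so the terms do not all align in phase there).

M_tri(3) = 53; |p(3)| = 1; equality at z=3: no.


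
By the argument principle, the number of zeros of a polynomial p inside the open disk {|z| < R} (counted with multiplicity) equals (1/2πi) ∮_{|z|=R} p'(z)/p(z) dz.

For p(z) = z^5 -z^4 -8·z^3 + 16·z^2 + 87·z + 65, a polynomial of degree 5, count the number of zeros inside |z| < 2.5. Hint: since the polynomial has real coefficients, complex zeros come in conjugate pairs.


The zeros of p are: (-2 + 1i), (-2 - 1i), -1, (3 + 2i), (3 - 2i).
Their magnitudes are: 2.236, 2.236, 1, 3.606, 3.606.
Zeros with |z| < R = 2.5: (-2 + 1i), (-2 - 1i), -1.
Count = 3.
By the argument principle, (1/2πi) ∮_{|z|=R} p'(z)/p(z) dz equals exactly this count.

Number of zeros inside |z| < 2.5: 3.


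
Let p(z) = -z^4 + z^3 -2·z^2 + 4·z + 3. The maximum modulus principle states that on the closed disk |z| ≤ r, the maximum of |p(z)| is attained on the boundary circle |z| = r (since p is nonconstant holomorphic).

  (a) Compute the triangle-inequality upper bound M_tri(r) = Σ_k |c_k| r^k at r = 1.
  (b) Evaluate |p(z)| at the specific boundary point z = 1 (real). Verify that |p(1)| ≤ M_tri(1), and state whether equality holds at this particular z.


Coefficients: c_0 = 3, c_1 = 4, c_2 = -2, c_3 = 1, c_4 = -1. Radius r = 1.
Part (a). Triangle bound: M_tri(r) = Σ_k |c_k| r^k
  = |3|·1^0 + |4|·1^1 + |-2|·1^2 + |1|·1^3 + |-1|·1^4
  = 3 + 4 + 2 + 1 + 1 = 11.
This bounds M(r) := max_{|z|=r} |p(z)| from above; equality holds iff all terms c_k z^k can be made to align in phase at a single z on |z|=r.
Part (b). At z = 1 (real, on the circle |z| = r):
  p(1) = (3)·1^0 + (4)·1^1 + (-2)·1^2 + (1)·1^3 + (-1)·1^4 = 5.
  |p(1)| = 5.
Check: |p(1)| = 5 ≤ 11 = M_tri(1). ✓ Equality does not hold at z = 1 (the coefficients have mixed signs, so the terms do not all align in phase there).

M_tri(1) = 11; |p(1)| = 5; equality at z=1: no.


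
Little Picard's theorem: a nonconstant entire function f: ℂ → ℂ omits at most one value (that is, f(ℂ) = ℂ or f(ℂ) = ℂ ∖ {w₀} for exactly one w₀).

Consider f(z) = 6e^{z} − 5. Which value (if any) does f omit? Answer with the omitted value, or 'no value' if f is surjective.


Little Picard bounds the complement of f(ℂ) to at most one point.
e^{z} is never zero on ℂ, so 6·e^{z} takes every value in ℂ ∖ {0}. Adding -5 shifts the range to ℂ ∖ {-5}. Thus f omits exactly the value -5.

Omitted value: -5.


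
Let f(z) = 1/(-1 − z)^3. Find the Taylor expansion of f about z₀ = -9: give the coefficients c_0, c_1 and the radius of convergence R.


Let w = z − z₀, so z = z₀ + w.
Then -1 − z = -1 − (z₀ + w) = (-1 − z₀) − w = 8 − w.
f(z) = 1/(8 − w)^3 = (1/(8)^3) · (1 − w/(8))^{−3}.
By the binomial series (1−u)^{−3} = Σ_{n≥0} C(n+2, 2) u^n for |u|<1, with u = w/(8):
  c_n = C(n+2, 2) / (8)^(n+3).
  c_0 = 1/(8)^3 = 1/512.
  c_1 = 3/(8)^4 = 3/4096.
The series is valid for |w/d| < 1, i.e. |z − z₀| < |d|.
Radius of convergence: R = |-1 − z₀| = |8| = 8 (distance from z₀ to the singularity z = -1).

c_0 = 1/512, c_1 = 3/4096; R = 8.


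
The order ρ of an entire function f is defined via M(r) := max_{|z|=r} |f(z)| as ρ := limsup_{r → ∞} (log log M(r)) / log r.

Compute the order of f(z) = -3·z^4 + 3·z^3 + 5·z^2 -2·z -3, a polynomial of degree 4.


|f(z)| ≤ Σ|c_k|·r^k = O(r^4) as r → ∞. Polynomial growth is O(e^{r^ε}) for every ε > 0 (since r^4/e^{r^ε} → 0), so ρ ≤ ε for all ε > 0, i.e. ρ = 0. Every nonconstant polynomial has order 0.
Therefore ρ = 0.

Order ρ = 0.


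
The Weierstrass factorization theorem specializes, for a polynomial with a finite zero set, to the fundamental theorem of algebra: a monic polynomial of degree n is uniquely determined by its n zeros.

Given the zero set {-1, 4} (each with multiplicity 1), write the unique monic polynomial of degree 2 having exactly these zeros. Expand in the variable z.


The polynomial is p(z) = ∏_{α ∈ S} (z − α), where S = {-1, 4}.
Expanding the product yields: p(z) = z^2 -3·z -4.
The resulting polynomial has degree 2 and real coefficients as required.

p(z) = z^2 -3·z -4.


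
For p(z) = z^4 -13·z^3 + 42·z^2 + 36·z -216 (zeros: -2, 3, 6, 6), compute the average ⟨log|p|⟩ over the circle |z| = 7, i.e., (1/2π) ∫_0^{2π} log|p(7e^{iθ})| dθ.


Zeros: -2, 3, 6, 6; r = 7.
Inside |z| < r: -2, 3, 6, 6. Outside (|z| ≥ r): ∅.
p(0) = -216, so log|p(0)| = log(216) = 5.3753.
Apply Jensen: I(r) = log|p(0)| + Σ_k log(r/|z_k|), summed over zeros inside |z| < r.
  log(r/|z_k|) for z_k = -2: log(7/2) = 1.2528
  log(r/|z_k|) for z_k = 3: log(7/3) = 0.8473
  log(r/|z_k|) for z_k = 6: log(7/6) = 0.1542
  log(r/|z_k|) for z_k = 6: log(7/6) = 0.1542
Sum over inside zeros: 2.4084.
I(r) = log|p(0)| + (inside sum) = 5.3753 + 2.4084 = 7.7836.
Closed form (all zeros inside, monic): I(r) = n·log(r) = 4·log(7) = 7.7836. ✓

I(r) ≈ 7.7836.


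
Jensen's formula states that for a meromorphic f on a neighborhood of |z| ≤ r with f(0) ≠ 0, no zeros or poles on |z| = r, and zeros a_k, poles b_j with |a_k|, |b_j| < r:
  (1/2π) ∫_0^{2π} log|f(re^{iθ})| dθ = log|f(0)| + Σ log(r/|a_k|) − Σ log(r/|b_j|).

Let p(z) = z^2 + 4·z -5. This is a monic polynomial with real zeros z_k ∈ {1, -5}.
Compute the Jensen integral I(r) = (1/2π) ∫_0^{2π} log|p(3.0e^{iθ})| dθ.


Zeros: -5, 1; r = 3.0.
Inside |z| < r: 1. Outside (|z| ≥ r): -5.
p(0) = -5, so log|p(0)| = log(5) = 1.6094.
Apply Jensen: I(r) = log|p(0)| + Σ_k log(r/|z_k|), summed over zeros inside |z| < r.
  log(r/|z_k|) for z_k = 1: log(3.0/1) = 1.0986
  Outside zeros (-5) contribute nothing to the Jensen sum.
Sum over inside zeros: 1.0986.
I(r) = log|p(0)| + (inside sum) = 1.6094 + 1.0986 = 2.7081.
Note: since some zeros are outside |z| ≤ r, the simplified n·log(r) form does NOT apply — only the inside zeros contribute.

I(r) ≈ 2.7081.


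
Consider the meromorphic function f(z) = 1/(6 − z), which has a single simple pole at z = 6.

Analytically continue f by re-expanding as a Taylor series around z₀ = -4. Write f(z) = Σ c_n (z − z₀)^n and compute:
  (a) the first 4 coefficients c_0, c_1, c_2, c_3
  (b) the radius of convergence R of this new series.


Let w = z − z₀, so z = z₀ + w.
Then 6 − z = 6 − (z₀ + w) = (6 − z₀) − w = 10 − w.
f(z) = 1/(10 − w) = (1/(10)) · 1/(1 − w/(10)) = Σ_{n≥0} w^n / (10)^(n+1).
So c_n = 1/(10)^(n+1):
  c_0 = 1/(10)^1 = 1/10.
  c_1 = 1/(10)^2 = 1/100.
  c_2 = 1/(10)^3 = 1/1000.
  c_3 = 1/(10)^4 = 1/10000.
The series is valid for |w/d| < 1, i.e. |z − z₀| < |d|.
Radius of convergence: R = |6 − z₀| = |10| = 10 (distance from z₀ to the singularity z = 6).

c_0 = 1/10, c_1 = 1/100, c_2 = 1/1000, c_3 = 1/10000; R = 10.


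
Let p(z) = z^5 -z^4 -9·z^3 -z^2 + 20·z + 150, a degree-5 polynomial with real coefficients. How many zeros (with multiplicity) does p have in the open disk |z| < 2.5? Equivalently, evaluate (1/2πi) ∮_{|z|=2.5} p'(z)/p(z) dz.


The zeros of p are: (3 + 1i), (3 - 1i), (-1 + 2i), (-1 - 2i), -3.
Their magnitudes are: 3.162, 3.162, 2.236, 2.236, 3.
Zeros with |z| < R = 2.5: (-1 + 2i), (-1 - 2i).
Count = 2.
By the argument principle, (1/2πi) ∮_{|z|=R} p'(z)/p(z) dz equals exactly this count.

Number of zeros inside |z| < 2.5: 2.


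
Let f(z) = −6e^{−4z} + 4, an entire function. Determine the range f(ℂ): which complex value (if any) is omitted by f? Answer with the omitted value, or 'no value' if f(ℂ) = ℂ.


Little Picard bounds the complement of f(ℂ) to at most one point.
e^{−4z} is never zero on ℂ, so -6·e^{−4z} takes every value in ℂ ∖ {0}. Adding 4 shifts the range to ℂ ∖ {4}. Thus f omits exactly the value 4.

Omitted value: 4.


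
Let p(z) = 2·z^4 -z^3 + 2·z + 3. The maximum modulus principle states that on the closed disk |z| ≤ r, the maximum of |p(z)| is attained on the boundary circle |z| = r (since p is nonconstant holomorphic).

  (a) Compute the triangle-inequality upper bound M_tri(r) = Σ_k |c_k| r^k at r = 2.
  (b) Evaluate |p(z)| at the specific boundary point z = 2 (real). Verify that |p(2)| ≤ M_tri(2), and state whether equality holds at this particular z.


Coefficients: c_0 = 3, c_1 = 2, c_2 = 0, c_3 = -1, c_4 = 2. Radius r = 2.
Part (a). Triangle bound: M_tri(r) = Σ_k |c_k| r^k
  = |3|·2^0 + |2|·2^1 + |0|·2^2 + |-1|·2^3 + |2|·2^4
  = 3 + 4 + 0 + 8 + 32 = 47.
This bounds M(r) := max_{|z|=r} |p(z)| from above; equality holds iff all terms c_k z^k can be made to align in phase at a single z on |z|=r.
Part (b). At z = 2 (real, on the circle |z| = r):
  p(2) = (3)·2^0 + (2)·2^1 + (0)·2^2 + (-1)·2^3 + (2)·2^4 = 31.
  |p(2)| = 31.
Check: |p(2)| = 31 ≤ 47 = M_tri(2). ✓ Equality does not hold at z = 2 (the coefficients have mixed signs, so the terms do not all align in phase there).

M_tri(2) = 47; |p(2)| = 31; equality at z=2: no.


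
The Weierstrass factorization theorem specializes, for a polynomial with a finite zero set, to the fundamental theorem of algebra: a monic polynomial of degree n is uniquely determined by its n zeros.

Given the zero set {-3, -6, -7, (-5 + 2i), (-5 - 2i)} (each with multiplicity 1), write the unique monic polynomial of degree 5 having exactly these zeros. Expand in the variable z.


The polynomial is p(z) = ∏_{α ∈ S} (z − α), where S = {-3, -6, -7, (-5 + 2i), (-5 - 2i)}.
Expanding the product yields: p(z) = z^5 + 26·z^4 + 270·z^3 + 1400·z^2 + 3609·z + 3654.
Note conjugate pairs combine to real quadratics: (z − (-5+2i))(z − (-5−2i)) = z² + 10z + 29.
The resulting polynomial has degree 5 and real coefficients as required.

p(z) = z^5 + 26·z^4 + 270·z^3 + 1400·z^2 + 3609·z + 3654.


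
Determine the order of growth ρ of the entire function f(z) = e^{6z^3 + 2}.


|e^{6z^3 + 2}| = e^{Re(6·z^3) + 2} ≤ e^{6|z|^3 + 2} = e^{6r^3 + 2} on |z| = r, so ρ ≤ 3. Choosing z on |z|=r so that 6·z^3 is real positive (always possible by picking arg z appropriately) gives |f(z)| = e^{6r^3 + 2}, matching the bound. The additive constant 2 does not affect log log M(r) ~ 3·log r. Hence ρ = 3.
Therefore ρ = 3.

Order ρ = 3.


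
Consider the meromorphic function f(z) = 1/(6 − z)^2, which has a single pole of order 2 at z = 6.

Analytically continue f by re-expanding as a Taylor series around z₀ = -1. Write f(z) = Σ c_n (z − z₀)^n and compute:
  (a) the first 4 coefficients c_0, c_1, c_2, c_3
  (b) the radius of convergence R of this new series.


Let w = z − z₀, so z = z₀ + w.
Then 6 − z = 6 − (z₀ + w) = (6 − z₀) − w = 7 − w.
f(z) = 1/(7 − w)^2 = (1/(7)^2) · (1 − w/(7))^{−2}.
By the binomial series (1−u)^{−2} = Σ_{n≥0} C(n+1, 1) u^n for |u|<1, with u = w/(7):
  c_n = C(n+1, 1) / (7)^(n+2).
  c_0 = 1/(7)^2 = 1/49.
  c_1 = 2/(7)^3 = 2/343.
  c_2 = 3/(7)^4 = 3/2401.
  c_3 = 4/(7)^5 = 4/16807.
The series is valid for |w/d| < 1, i.e. |z − z₀| < |d|.
Radius of convergence: R = |6 − z₀| = |7| = 7 (distance from z₀ to the singularity z = 6).

c_0 = 1/49, c_1 = 2/343, c_2 = 3/2401, c_3 = 4/16807; R = 7.


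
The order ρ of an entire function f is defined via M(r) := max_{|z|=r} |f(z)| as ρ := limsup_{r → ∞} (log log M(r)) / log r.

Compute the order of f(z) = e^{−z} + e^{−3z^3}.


Each summand is entire of order 1 and 3 respectively (as in the single-exponential case). The order of a sum is at most the max of the orders, so ρ ≤ 3. For the lower bound: on |z|=r choose arg z so that -3z^3 is real positive; then |e^{-3z^3}| = e^{3r^3} while |e^{-1z}| ≤ e^{1r^1} = o(e^{3r^3}). So |f| ≥ e^{3r^3}(1 − o(1)) and ρ ≥ 3. Hence ρ = max(1, 3) = 3.
Therefore ρ = 3.

Order ρ = 3.
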